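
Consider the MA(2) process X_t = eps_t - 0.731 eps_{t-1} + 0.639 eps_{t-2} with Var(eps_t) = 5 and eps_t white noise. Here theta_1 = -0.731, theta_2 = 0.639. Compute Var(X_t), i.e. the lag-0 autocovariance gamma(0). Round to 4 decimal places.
\gamma(0) = 9.7134

For an MA(q) process X_t = eps_t + sum_i theta_i eps_{t-i} with
Var(eps_t) = sigma^2, the variance is
  gamma(0) = sigma^2 * (1 + sum_i theta_i^2).
  sum_i theta_i^2 = (-0.731)^2 + (0.639)^2 = 0.534361 + 0.408321 = 0.942682.
  gamma(0) = 5 * (1 + 0.942682) = 5 * 1.942682 = 9.71341, which rounds to 9.7134.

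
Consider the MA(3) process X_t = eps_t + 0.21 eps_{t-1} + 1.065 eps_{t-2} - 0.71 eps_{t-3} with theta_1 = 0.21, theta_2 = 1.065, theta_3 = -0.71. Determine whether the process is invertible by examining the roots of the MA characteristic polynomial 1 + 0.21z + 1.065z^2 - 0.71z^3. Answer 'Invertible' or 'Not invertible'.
\text{Not invertible}

The MA(q) characteristic polynomial is P(z) = 1 + 0.21z + 1.065z^2 - 0.71z^3.
Invertibility requires all roots to lie outside the unit circle, i.e. |z| > 1 for every root.
Degree 3: look for a simple real root z0 first, then factor out (1 - z/z0) and solve the remaining quadratic.
Testing z0 = 2: P(2) = 1 + (0.21)(2) + (1.065)(2)^2 + (-0.71)(2)^3
  = 1 + (0.42) + (4.26) + (-5.68) = 0.  So z_0 = 2 is a root, |z_0| = 2.
Divide out the factor (1 - 0.5 z) = (1 - z/z0) (since 1/z0 = 0.5):
  P(z) = (1 - 0.5 z)(1 + (0.71) z + (1.42) z^2)
  [check: z-coef 0.71 - (0.5) = 0.21; z^2-coef 1.42 - (0.5)(0.71) = 1.065; z^3-coef -(0.5)(1.42) = -0.71.]
Remaining roots from the quadratic factor 1 + (0.71) z + (1.42) z^2:
  Set 1 + (0.71) z + (1.42) z^2 = 0, i.e. a z^2 + b z + c = 0 with a = 1.42, b = 0.71, c = 1.
  Discriminant D = b^2 - 4ac = (0.71)^2 - 4*(1.42)*1 = 0.5041 - (5.68) = -5.1759.
  D < 0, so the roots are the complex-conjugate pair z = (-b +/- i sqrt(-D)) / (2a) = -0.25 +/- 0.8011i.
  For a conjugate pair |z|^2 = z * conj(z) = (product of roots) = c/a = 1/(1.42) = 0.704225, so |z| = sqrt(0.704225) = 0.8392 for both roots.
Moduli of all roots: 2.0000, 0.8392, 0.8392.
All moduli strictly greater than 1? No.
Verdict: Not invertible.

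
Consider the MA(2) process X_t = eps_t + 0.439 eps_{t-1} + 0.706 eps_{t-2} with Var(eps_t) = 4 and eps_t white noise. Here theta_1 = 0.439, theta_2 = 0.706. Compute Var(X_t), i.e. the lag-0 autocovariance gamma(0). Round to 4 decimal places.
\gamma(0) = 6.7646

For an MA(q) process X_t = eps_t + sum_i theta_i eps_{t-i} with
Var(eps_t) = sigma^2, the variance is
  gamma(0) = sigma^2 * (1 + sum_i theta_i^2).
  sum_i theta_i^2 = (0.439)^2 + (0.706)^2 = 0.192721 + 0.498436 = 0.691157.
  gamma(0) = 4 * (1 + 0.691157) = 4 * 1.691157 = 6.764628, which rounds to 6.7646.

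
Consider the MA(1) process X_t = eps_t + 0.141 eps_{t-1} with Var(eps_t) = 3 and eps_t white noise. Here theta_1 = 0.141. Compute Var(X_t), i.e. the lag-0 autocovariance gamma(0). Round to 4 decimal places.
\gamma(0) = 3.0596

For an MA(q) process X_t = eps_t + sum_i theta_i eps_{t-i} with
Var(eps_t) = sigma^2, the variance is
  gamma(0) = sigma^2 * (1 + sum_i theta_i^2).
  sum_i theta_i^2 = (0.141)^2 = 0.019881.
  gamma(0) = 3 * (1 + 0.019881) = 3 * 1.019881 = 3.059643, which rounds to 3.0596.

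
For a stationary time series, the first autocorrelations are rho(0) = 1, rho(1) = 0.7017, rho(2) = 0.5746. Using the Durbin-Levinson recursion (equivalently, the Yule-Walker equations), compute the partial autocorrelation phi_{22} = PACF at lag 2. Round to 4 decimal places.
\phi_{22} = 0.1620

The PACF at lag k is phi_{kk}, the last component of the solution
to the Yule-Walker system G_k phi = r_k where
  (G_k)_{ij} = rho(|i - j|), (r_k)_i = rho(i), i,j = 1..k.
Equivalently, Durbin-Levinson gives phi_{kk} iteratively:
  phi_{11} = rho(1)
  phi_{kk} = [rho(k) - sum_{j=1..k-1} phi_{k-1,j} rho(k-j)]
            / [1 - sum_{j=1..k-1} phi_{k-1,j} rho(j)],
  phi_{k,j} = phi_{k-1,j} - phi_{kk} phi_{k-1,k-j},  j = 1..k-1.
Step k = 1:
  phi_11 = rho(1) = 0.7017.
Step k = 2:
  phi_22 = [rho(2) - phi_11 rho(1)] / [1 - phi_11 rho(1)] = [0.5746 - (0.7017)(0.7017)] / [1 - (0.7017)(0.7017)]
         = 0.08221711 / 0.50761711 = 0.162.
Therefore phi_{22} = 0.1620.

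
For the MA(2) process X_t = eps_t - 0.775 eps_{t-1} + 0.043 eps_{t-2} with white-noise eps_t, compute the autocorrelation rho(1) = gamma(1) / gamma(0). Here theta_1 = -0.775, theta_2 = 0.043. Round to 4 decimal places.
\rho(1) = -0.5044

For an MA(q) process with theta_0 = 1, the autocovariance is
  gamma(k) = sigma^2 * sum_{i=0..q-k} theta_i * theta_{i+k},
and rho(k) = gamma(k) / gamma(0). Sigma^2 cancels.
  numerator   = (1)*(-0.775) + (-0.775)*(0.043) = -0.808325.
  denominator = (1)^2 + (-0.775)^2 + (0.043)^2 = 1.602474.
  rho(1) = -0.808325 / 1.602474 = -0.5044.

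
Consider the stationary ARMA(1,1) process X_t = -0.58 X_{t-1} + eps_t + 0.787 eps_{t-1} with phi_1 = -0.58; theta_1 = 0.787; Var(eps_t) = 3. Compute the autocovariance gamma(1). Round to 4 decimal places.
\gamma(1) = 0.5086

Multiply the model equation by X_{t-k} and take expectations. With theta_0 = psi_0 = 1 and psi_j the MA(infinity) weights, this gives
  gamma(k) - sum_i phi_i gamma(k-i) = c_k,
  c_k = sigma^2 * sum_{j=k..q} theta_j psi_{j-k}   (c_k = 0 for k > q),
using gamma(-m) = gamma(m).
psi-weights needed (psi_j = theta_j + sum_i phi_i psi_{j-i}):
  psi_1 = theta_1 + phi_1 = 0.787 + (-0.58) = 0.207
Right-hand sides:
  c_0 = sigma^2 (1 + theta_1 psi_1) = 3 * (1 + (0.787)(0.207)) = 3 * 1.162909 = 3.488727
  c_1 = sigma^2 theta_1 = 3 * (0.787) = 2.361
  c_2 = 0
Equations for k = 0 and k = 1 (AR order 1):
  gamma(0) = phi_1 gamma(1) + c_0
  gamma(1) = phi_1 gamma(0) + c_1
Substituting the second into the first: gamma(0) (1 - phi_1^2) = c_0 + phi_1 c_1, so
  gamma(0) = (c_0 + phi_1 c_1) / (1 - phi_1^2) = (3.488727 + (-0.58)(2.361)) / (1 - (-0.58)^2) = 2.119347 / 0.6636 = 3.193712.
  gamma(1) = phi_1 gamma(0) + c_1 = (-0.58)(3.193712) + (2.361) = 0.508647.
Therefore gamma(1) = 0.5086 (to 4 decimal places).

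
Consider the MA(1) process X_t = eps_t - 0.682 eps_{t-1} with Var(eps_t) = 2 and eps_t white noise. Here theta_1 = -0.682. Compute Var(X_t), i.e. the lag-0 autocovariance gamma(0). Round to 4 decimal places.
\gamma(0) = 2.9302

For an MA(q) process X_t = eps_t + sum_i theta_i eps_{t-i} with
Var(eps_t) = sigma^2, the variance is
  gamma(0) = sigma^2 * (1 + sum_i theta_i^2).
  sum_i theta_i^2 = (-0.682)^2 = 0.465124.
  gamma(0) = 2 * (1 + 0.465124) = 2 * 1.465124 = 2.930248, which rounds to 2.9302.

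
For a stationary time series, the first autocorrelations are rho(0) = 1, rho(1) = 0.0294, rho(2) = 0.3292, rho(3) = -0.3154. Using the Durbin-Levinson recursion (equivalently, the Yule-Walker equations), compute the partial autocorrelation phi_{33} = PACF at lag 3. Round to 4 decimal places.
\phi_{33} = -0.3720

The PACF at lag k is phi_{kk}, the last component of the solution
to the Yule-Walker system G_k phi = r_k where
  (G_k)_{ij} = rho(|i - j|), (r_k)_i = rho(i), i,j = 1..k.
Equivalently, Durbin-Levinson gives phi_{kk} iteratively:
  phi_{11} = rho(1)
  phi_{kk} = [rho(k) - sum_{j=1..k-1} phi_{k-1,j} rho(k-j)]
            / [1 - sum_{j=1..k-1} phi_{k-1,j} rho(j)],
  phi_{k,j} = phi_{k-1,j} - phi_{kk} phi_{k-1,k-j},  j = 1..k-1.
Step k = 1:
  phi_11 = rho(1) = 0.0294.
Step k = 2:
  phi_22 = [rho(2) - phi_11 rho(1)] / [1 - phi_11 rho(1)] = [0.3292 - (0.0294)(0.0294)] / [1 - (0.0294)(0.0294)]
         = 0.32833564 / 0.99913564 = 0.32862.
  Update: phi_21 = phi_11 - phi_22 phi_11 = 0.0294 - (0.32862)(0.0294) = 0.019739.
Step k = 3:
  phi_33 = [rho(3) - phi_21 rho(2) - phi_22 rho(1)] / [1 - phi_21 rho(1) - phi_22 rho(2)]
    numerator   = -0.3154 - (0.019739)(0.3292) - (0.32862)(0.0294) = -0.33155936
    denominator = 1 - (0.019739)(0.0294) - (0.32862)(0.3292) = 0.89123809
  phi_33 = -0.33155936 / 0.89123809 = -0.372.
Therefore phi_{33} = -0.3720.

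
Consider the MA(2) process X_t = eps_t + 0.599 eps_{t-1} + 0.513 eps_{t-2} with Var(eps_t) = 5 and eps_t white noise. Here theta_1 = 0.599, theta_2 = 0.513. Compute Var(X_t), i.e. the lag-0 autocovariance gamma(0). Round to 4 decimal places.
\gamma(0) = 8.1099

For an MA(q) process X_t = eps_t + sum_i theta_i eps_{t-i} with
Var(eps_t) = sigma^2, the variance is
  gamma(0) = sigma^2 * (1 + sum_i theta_i^2).
  sum_i theta_i^2 = (0.599)^2 + (0.513)^2 = 0.358801 + 0.263169 = 0.62197.
  gamma(0) = 5 * (1 + 0.62197) = 5 * 1.62197 = 8.10985, which rounds to 8.1099.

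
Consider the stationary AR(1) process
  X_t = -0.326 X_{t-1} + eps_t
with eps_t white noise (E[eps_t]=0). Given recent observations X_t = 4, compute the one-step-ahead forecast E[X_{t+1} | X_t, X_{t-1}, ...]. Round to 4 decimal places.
E[X_{t+1} \mid \mathcal F_t] = -1.3040

For an AR(p) model X_t = c + sum_i phi_i X_{t-i} + eps_t, the
one-step-ahead conditional mean is
  E[X_{t+1} | X_t, ...] = c + sum_i phi_i X_{t+1-i}.
Substitute known values:
  E[X_{t+1} | ...] = (-0.326) * (4)
                   = -1.3040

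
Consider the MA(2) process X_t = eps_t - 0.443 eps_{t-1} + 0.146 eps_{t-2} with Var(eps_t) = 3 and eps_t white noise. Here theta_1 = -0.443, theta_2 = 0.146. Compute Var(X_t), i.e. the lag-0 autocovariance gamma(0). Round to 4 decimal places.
\gamma(0) = 3.6527

For an MA(q) process X_t = eps_t + sum_i theta_i eps_{t-i} with
Var(eps_t) = sigma^2, the variance is
  gamma(0) = sigma^2 * (1 + sum_i theta_i^2).
  sum_i theta_i^2 = (-0.443)^2 + (0.146)^2 = 0.196249 + 0.021316 = 0.217565.
  gamma(0) = 3 * (1 + 0.217565) = 3 * 1.217565 = 3.652695, which rounds to 3.6527.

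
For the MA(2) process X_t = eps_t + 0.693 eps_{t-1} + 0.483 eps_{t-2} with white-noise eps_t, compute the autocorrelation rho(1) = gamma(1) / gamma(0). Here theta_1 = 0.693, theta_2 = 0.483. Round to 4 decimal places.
\rho(1) = 0.5998

For an MA(q) process with theta_0 = 1, the autocovariance is
  gamma(k) = sigma^2 * sum_{i=0..q-k} theta_i * theta_{i+k},
and rho(k) = gamma(k) / gamma(0). Sigma^2 cancels.
  numerator   = (1)*(0.693) + (0.693)*(0.483) = 1.027719.
  denominator = (1)^2 + (0.693)^2 + (0.483)^2 = 1.713538.
  rho(1) = 1.027719 / 1.713538 = 0.5998.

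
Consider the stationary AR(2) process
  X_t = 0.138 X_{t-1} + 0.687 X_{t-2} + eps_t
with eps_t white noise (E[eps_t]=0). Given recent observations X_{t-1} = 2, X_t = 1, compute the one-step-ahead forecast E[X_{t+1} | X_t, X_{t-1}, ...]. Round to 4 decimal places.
E[X_{t+1} \mid \mathcal F_t] = 1.5120

For an AR(p) model X_t = c + sum_i phi_i X_{t-i} + eps_t, the
one-step-ahead conditional mean is
  E[X_{t+1} | X_t, ...] = c + sum_i phi_i X_{t+1-i}.
Substitute known values:
  E[X_{t+1} | ...] = (0.138) * (1) + (0.687) * (2)
                   = 1.5120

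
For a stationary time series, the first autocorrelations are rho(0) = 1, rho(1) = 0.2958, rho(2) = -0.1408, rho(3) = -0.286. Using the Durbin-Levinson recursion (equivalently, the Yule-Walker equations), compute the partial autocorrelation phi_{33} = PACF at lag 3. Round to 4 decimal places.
\phi_{33} = -0.1870

The PACF at lag k is phi_{kk}, the last component of the solution
to the Yule-Walker system G_k phi = r_k where
  (G_k)_{ij} = rho(|i - j|), (r_k)_i = rho(i), i,j = 1..k.
Equivalently, Durbin-Levinson gives phi_{kk} iteratively:
  phi_{11} = rho(1)
  phi_{kk} = [rho(k) - sum_{j=1..k-1} phi_{k-1,j} rho(k-j)]
            / [1 - sum_{j=1..k-1} phi_{k-1,j} rho(j)],
  phi_{k,j} = phi_{k-1,j} - phi_{kk} phi_{k-1,k-j},  j = 1..k-1.
Step k = 1:
  phi_11 = rho(1) = 0.2958.
Step k = 2:
  phi_22 = [rho(2) - phi_11 rho(1)] / [1 - phi_11 rho(1)] = [-0.1408 - (0.2958)(0.2958)] / [1 - (0.2958)(0.2958)]
         = -0.22829764 / 0.91250236 = -0.250189.
  Update: phi_21 = phi_11 - phi_22 phi_11 = 0.2958 - (-0.250189)(0.2958) = 0.369806.
Step k = 3:
  phi_33 = [rho(3) - phi_21 rho(2) - phi_22 rho(1)] / [1 - phi_21 rho(1) - phi_22 rho(2)]
    numerator   = -0.286 - (0.369806)(-0.1408) - (-0.250189)(0.2958) = -0.15992557
    denominator = 1 - (0.369806)(0.2958) - (-0.250189)(-0.1408) = 0.85538491
  phi_33 = -0.15992557 / 0.85538491 = -0.187.
Therefore phi_{33} = -0.1870.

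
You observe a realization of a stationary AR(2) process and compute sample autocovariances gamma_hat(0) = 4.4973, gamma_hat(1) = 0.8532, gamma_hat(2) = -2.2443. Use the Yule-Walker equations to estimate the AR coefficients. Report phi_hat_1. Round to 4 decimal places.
\hat\phi_{1} = 0.2950

The Yule-Walker equations for an AR(p) process read, in matrix form,
  Gamma_p phi = r_p,   with   (Gamma_p)_{ij} = gamma(|i - j|),
                       (r_p)_i = gamma(i),   i,j = 1..p.
Substitute the sample gammas (Toeplitz matrix and right-hand side of size 2):
  Gamma_p = [[4.4973, 0.8532], [0.8532, 4.4973]]
  r_p     = [0.8532, -2.2443]
Written out:
  4.4973 phi_1 + 0.8532 phi_2 = 0.8532
  0.8532 phi_1 + 4.4973 phi_2 = -2.2443
Solve by Cramer's rule:
  det = gamma(0)^2 - gamma(1)^2 = (4.4973)^2 - (0.8532)^2 = 20.22570729 - 0.72795024 = 19.49775705
  phi_hat_1 = [gamma(1) gamma(0) - gamma(1) gamma(2)] / det = [(0.8532)(4.4973) - (0.8532)(-2.2443)] / 19.49775705 = 5.75193312 / 19.49775705 = 0.295
  phi_hat_2 = [gamma(0) gamma(2) - gamma(1)^2] / det = [(4.4973)(-2.2443) - (0.8532)^2] / 19.49775705 = -10.82124063 / 19.49775705 = -0.555
So phi_hat = [0.2950, -0.5550].
Therefore phi_hat_1 = 0.2950.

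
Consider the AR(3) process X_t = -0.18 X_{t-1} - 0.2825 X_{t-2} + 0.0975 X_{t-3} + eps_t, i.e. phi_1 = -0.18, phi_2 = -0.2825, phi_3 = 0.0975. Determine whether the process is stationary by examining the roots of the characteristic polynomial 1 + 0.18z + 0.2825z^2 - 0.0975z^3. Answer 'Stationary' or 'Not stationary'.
\text{Stationary}

The AR(p) characteristic polynomial is P(z) = 1 + 0.18z + 0.2825z^2 - 0.0975z^3.
Stationarity requires all roots to lie outside the unit circle, i.e. |z| > 1 for every root.
Degree 3: look for a simple real root z0 first, then factor out (1 - z/z0) and solve the remaining quadratic.
Testing z0 = 4: P(4) = 1 + (0.18)(4) + (0.2825)(4)^2 + (-0.0975)(4)^3
  = 1 + (0.72) + (4.52) + (-6.24) = 0.  So z_0 = 4 is a root, |z_0| = 4.
Divide out the factor (1 - 0.25 z) = (1 - z/z0) (since 1/z0 = 0.25):
  P(z) = (1 - 0.25 z)(1 + (0.43) z + (0.39) z^2)
  [check: z-coef 0.43 - (0.25) = 0.18; z^2-coef 0.39 - (0.25)(0.43) = 0.2825; z^3-coef -(0.25)(0.39) = -0.0975.]
Remaining roots from the quadratic factor 1 + (0.43) z + (0.39) z^2:
  Set 1 + (0.43) z + (0.39) z^2 = 0, i.e. a z^2 + b z + c = 0 with a = 0.39, b = 0.43, c = 1.
  Discriminant D = b^2 - 4ac = (0.43)^2 - 4*(0.39)*1 = 0.1849 - (1.56) = -1.3751.
  D < 0, so the roots are the complex-conjugate pair z = (-b +/- i sqrt(-D)) / (2a) = -0.5513 +/- 1.5034i.
  For a conjugate pair |z|^2 = z * conj(z) = (product of roots) = c/a = 1/(0.39) = 2.564103, so |z| = sqrt(2.564103) = 1.6013 for both roots.
Moduli of all roots: 4.0000, 1.6013, 1.6013.
All moduli strictly greater than 1? Yes.
Verdict: Stationary.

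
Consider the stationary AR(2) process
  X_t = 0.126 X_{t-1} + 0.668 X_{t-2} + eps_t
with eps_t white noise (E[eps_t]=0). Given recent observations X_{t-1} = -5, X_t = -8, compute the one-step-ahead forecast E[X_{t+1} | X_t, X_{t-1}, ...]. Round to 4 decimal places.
E[X_{t+1} \mid \mathcal F_t] = -4.3480

For an AR(p) model X_t = c + sum_i phi_i X_{t-i} + eps_t, the
one-step-ahead conditional mean is
  E[X_{t+1} | X_t, ...] = c + sum_i phi_i X_{t+1-i}.
Substitute known values:
  E[X_{t+1} | ...] = (0.126) * (-8) + (0.668) * (-5)
                   = -4.3480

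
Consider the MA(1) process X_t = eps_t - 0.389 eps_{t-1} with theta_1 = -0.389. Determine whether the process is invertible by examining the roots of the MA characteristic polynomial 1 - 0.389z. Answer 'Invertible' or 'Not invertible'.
\text{Invertible}

The MA(q) characteristic polynomial is P(z) = 1 - 0.389z.
Invertibility requires all roots to lie outside the unit circle, i.e. |z| > 1 for every root.
This is linear in z: 1 + (-0.389) z = 0  =>  z = -1/(-0.389) = 2.570694,  |z| = 2.570694.
Moduli of all roots: 2.5707.
All moduli strictly greater than 1? Yes.
Verdict: Invertible.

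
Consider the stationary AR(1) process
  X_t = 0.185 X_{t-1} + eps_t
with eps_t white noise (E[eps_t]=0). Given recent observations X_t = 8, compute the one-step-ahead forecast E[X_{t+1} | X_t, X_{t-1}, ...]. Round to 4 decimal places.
E[X_{t+1} \mid \mathcal F_t] = 1.4800

For an AR(p) model X_t = c + sum_i phi_i X_{t-i} + eps_t, the
one-step-ahead conditional mean is
  E[X_{t+1} | X_t, ...] = c + sum_i phi_i X_{t+1-i}.
Substitute known values:
  E[X_{t+1} | ...] = (0.185) * (8)
                   = 1.4800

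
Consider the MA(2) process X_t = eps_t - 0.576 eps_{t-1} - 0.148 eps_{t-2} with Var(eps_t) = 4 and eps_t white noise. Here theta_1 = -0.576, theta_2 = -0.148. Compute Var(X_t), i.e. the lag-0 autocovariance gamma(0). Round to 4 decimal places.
\gamma(0) = 5.4147

For an MA(q) process X_t = eps_t + sum_i theta_i eps_{t-i} with
Var(eps_t) = sigma^2, the variance is
  gamma(0) = sigma^2 * (1 + sum_i theta_i^2).
  sum_i theta_i^2 = (-0.576)^2 + (-0.148)^2 = 0.331776 + 0.021904 = 0.35368.
  gamma(0) = 4 * (1 + 0.35368) = 4 * 1.35368 = 5.41472, which rounds to 5.4147.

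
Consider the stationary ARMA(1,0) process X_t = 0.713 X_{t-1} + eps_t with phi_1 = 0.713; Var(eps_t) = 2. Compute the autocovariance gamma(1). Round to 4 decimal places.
\gamma(1) = 2.9005

Multiply the model equation by X_{t-k} and take expectations. With theta_0 = psi_0 = 1 and psi_j the MA(infinity) weights, this gives
  gamma(k) - sum_i phi_i gamma(k-i) = c_k,
  c_k = sigma^2 * sum_{j=k..q} theta_j psi_{j-k}   (c_k = 0 for k > q),
using gamma(-m) = gamma(m).
Pure AR (q = 0): c_0 = sigma^2 = 2, c_k = 0 for k >= 1.
Equations for k = 0 and k = 1 (AR order 1):
  gamma(0) = phi_1 gamma(1) + c_0
  gamma(1) = phi_1 gamma(0) + c_1
Substituting the second into the first: gamma(0) (1 - phi_1^2) = c_0 + phi_1 c_1, so
  gamma(0) = c_0 / (1 - phi_1^2) = 2 / (1 - (0.713)^2) = 2 / 0.491631 = 4.068092.
  gamma(1) = phi_1 gamma(0) = (0.713)(4.068092) = 2.900549.
Therefore gamma(1) = 2.9005 (to 4 decimal places).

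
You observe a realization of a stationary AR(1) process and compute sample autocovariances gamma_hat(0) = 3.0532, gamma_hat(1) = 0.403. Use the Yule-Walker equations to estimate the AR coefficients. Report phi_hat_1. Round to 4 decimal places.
\hat\phi_{1} = 0.1320

The Yule-Walker equations for an AR(p) process read, in matrix form,
  Gamma_p phi = r_p,   with   (Gamma_p)_{ij} = gamma(|i - j|),
                       (r_p)_i = gamma(i),   i,j = 1..p.
Substitute the sample gammas (Toeplitz matrix and right-hand side of size 1):
  Gamma_p = [[3.0532]]
  r_p     = [0.403]
With p = 1 this is the single equation gamma(0) phi_1 = gamma(1):
  phi_hat_1 = gamma(1) / gamma(0) = 0.403 / 3.0532 = 0.1320.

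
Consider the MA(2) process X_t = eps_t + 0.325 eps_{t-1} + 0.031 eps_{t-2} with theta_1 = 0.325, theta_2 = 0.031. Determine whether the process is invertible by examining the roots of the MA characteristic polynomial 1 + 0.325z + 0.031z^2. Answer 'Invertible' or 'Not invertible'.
\text{Invertible}

The MA(q) characteristic polynomial is P(z) = 1 + 0.325z + 0.031z^2.
Invertibility requires all roots to lie outside the unit circle, i.e. |z| > 1 for every root.
Set 1 + (0.325) z + (0.031) z^2 = 0, i.e. a z^2 + b z + c = 0 with a = 0.031, b = 0.325, c = 1.
Discriminant D = b^2 - 4ac = (0.325)^2 - 4*(0.031)*1 = 0.105625 - (0.124) = -0.018375.
D < 0, so the roots are the complex-conjugate pair z = (-b +/- i sqrt(-D)) / (2a) = -5.2419 +/- 2.1864i.
For a conjugate pair |z|^2 = z * conj(z) = (product of roots) = c/a = 1/(0.031) = 32.258065, so |z| = sqrt(32.258065) = 5.6796 for both roots.
Moduli of all roots: 5.6796, 5.6796.
All moduli strictly greater than 1? Yes.
Verdict: Invertible.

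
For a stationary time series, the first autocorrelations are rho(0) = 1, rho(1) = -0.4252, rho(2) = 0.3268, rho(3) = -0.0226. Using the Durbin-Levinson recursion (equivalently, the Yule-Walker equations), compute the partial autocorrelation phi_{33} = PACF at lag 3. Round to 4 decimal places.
\phi_{33} = 0.2110

The PACF at lag k is phi_{kk}, the last component of the solution
to the Yule-Walker system G_k phi = r_k where
  (G_k)_{ij} = rho(|i - j|), (r_k)_i = rho(i), i,j = 1..k.
Equivalently, Durbin-Levinson gives phi_{kk} iteratively:
  phi_{11} = rho(1)
  phi_{kk} = [rho(k) - sum_{j=1..k-1} phi_{k-1,j} rho(k-j)]
            / [1 - sum_{j=1..k-1} phi_{k-1,j} rho(j)],
  phi_{k,j} = phi_{k-1,j} - phi_{kk} phi_{k-1,k-j},  j = 1..k-1.
Step k = 1:
  phi_11 = rho(1) = -0.4252.
Step k = 2:
  phi_22 = [rho(2) - phi_11 rho(1)] / [1 - phi_11 rho(1)] = [0.3268 - (-0.4252)(-0.4252)] / [1 - (-0.4252)(-0.4252)]
         = 0.14600496 / 0.81920496 = 0.178228.
  Update: phi_21 = phi_11 - phi_22 phi_11 = -0.4252 - (0.178228)(-0.4252) = -0.349418.
Step k = 3:
  phi_33 = [rho(3) - phi_21 rho(2) - phi_22 rho(1)] / [1 - phi_21 rho(1) - phi_22 rho(2)]
    numerator   = -0.0226 - (-0.349418)(0.3268) - (0.178228)(-0.4252) = 0.16737206
    denominator = 1 - (-0.349418)(-0.4252) - (0.178228)(0.3268) = 0.79318284
  phi_33 = 0.16737206 / 0.79318284 = 0.211.
Therefore phi_{33} = 0.2110.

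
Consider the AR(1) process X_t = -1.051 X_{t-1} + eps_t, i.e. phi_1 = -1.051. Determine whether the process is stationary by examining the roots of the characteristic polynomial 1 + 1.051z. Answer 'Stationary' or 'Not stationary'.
\text{Not stationary}

The AR(p) characteristic polynomial is P(z) = 1 + 1.051z.
Stationarity requires all roots to lie outside the unit circle, i.e. |z| > 1 for every root.
This is linear in z: 1 + (1.051) z = 0  =>  z = -1/(1.051) = -0.951475,  |z| = 0.951475.
Moduli of all roots: 0.9515.
All moduli strictly greater than 1? No.
Verdict: Not stationary.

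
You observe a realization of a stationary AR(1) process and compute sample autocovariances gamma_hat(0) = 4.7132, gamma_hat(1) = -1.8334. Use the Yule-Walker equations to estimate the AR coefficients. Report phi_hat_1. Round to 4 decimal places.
\hat\phi_{1} = -0.3890

The Yule-Walker equations for an AR(p) process read, in matrix form,
  Gamma_p phi = r_p,   with   (Gamma_p)_{ij} = gamma(|i - j|),
                       (r_p)_i = gamma(i),   i,j = 1..p.
Substitute the sample gammas (Toeplitz matrix and right-hand side of size 1):
  Gamma_p = [[4.7132]]
  r_p     = [-1.8334]
With p = 1 this is the single equation gamma(0) phi_1 = gamma(1):
  phi_hat_1 = gamma(1) / gamma(0) = -1.8334 / 4.7132 = -0.3890.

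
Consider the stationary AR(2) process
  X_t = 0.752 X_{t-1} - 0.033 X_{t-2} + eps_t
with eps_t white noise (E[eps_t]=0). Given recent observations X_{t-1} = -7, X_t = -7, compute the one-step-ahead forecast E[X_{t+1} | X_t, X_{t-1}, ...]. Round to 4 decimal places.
E[X_{t+1} \mid \mathcal F_t] = -5.0330

For an AR(p) model X_t = c + sum_i phi_i X_{t-i} + eps_t, the
one-step-ahead conditional mean is
  E[X_{t+1} | X_t, ...] = c + sum_i phi_i X_{t+1-i}.
Substitute known values:
  E[X_{t+1} | ...] = (0.752) * (-7) + (-0.033) * (-7)
                   = -5.0330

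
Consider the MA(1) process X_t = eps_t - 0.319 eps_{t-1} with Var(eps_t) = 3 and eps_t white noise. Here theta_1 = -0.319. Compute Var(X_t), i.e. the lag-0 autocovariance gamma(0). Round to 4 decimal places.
\gamma(0) = 3.3053

For an MA(q) process X_t = eps_t + sum_i theta_i eps_{t-i} with
Var(eps_t) = sigma^2, the variance is
  gamma(0) = sigma^2 * (1 + sum_i theta_i^2).
  sum_i theta_i^2 = (-0.319)^2 = 0.101761.
  gamma(0) = 3 * (1 + 0.101761) = 3 * 1.101761 = 3.305283, which rounds to 3.3053.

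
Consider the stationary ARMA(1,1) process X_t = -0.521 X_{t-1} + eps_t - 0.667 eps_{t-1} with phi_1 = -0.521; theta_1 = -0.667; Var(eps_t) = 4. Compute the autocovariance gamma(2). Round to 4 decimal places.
\gamma(2) = 4.5791

Multiply the model equation by X_{t-k} and take expectations. With theta_0 = psi_0 = 1 and psi_j the MA(infinity) weights, this gives
  gamma(k) - sum_i phi_i gamma(k-i) = c_k,
  c_k = sigma^2 * sum_{j=k..q} theta_j psi_{j-k}   (c_k = 0 for k > q),
using gamma(-m) = gamma(m).
psi-weights needed (psi_j = theta_j + sum_i phi_i psi_{j-i}):
  psi_1 = theta_1 + phi_1 = -0.667 + (-0.521) = -1.188
Right-hand sides:
  c_0 = sigma^2 (1 + theta_1 psi_1) = 4 * (1 + (-0.667)(-1.188)) = 4 * 1.792396 = 7.169584
  c_1 = sigma^2 theta_1 = 4 * (-0.667) = -2.668
  c_2 = 0
Equations for k = 0 and k = 1 (AR order 1):
  gamma(0) = phi_1 gamma(1) + c_0
  gamma(1) = phi_1 gamma(0) + c_1
Substituting the second into the first: gamma(0) (1 - phi_1^2) = c_0 + phi_1 c_1, so
  gamma(0) = (c_0 + phi_1 c_1) / (1 - phi_1^2) = (7.169584 + (-0.521)(-2.668)) / (1 - (-0.521)^2) = 8.559612 / 0.728559 = 11.748687.
  gamma(1) = phi_1 gamma(0) + c_1 = (-0.521)(11.748687) + (-2.668) = -8.789066.
For k = 2 (> q): gamma(2) = phi_1 gamma(1) = (-0.521)(-8.789066) = 4.579103.
Therefore gamma(2) = 4.5791 (to 4 decimal places).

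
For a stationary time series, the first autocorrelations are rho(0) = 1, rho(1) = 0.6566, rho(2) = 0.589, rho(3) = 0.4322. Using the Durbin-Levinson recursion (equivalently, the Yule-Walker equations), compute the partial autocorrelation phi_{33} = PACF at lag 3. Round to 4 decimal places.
\phi_{33} = -0.0561

The PACF at lag k is phi_{kk}, the last component of the solution
to the Yule-Walker system G_k phi = r_k where
  (G_k)_{ij} = rho(|i - j|), (r_k)_i = rho(i), i,j = 1..k.
Equivalently, Durbin-Levinson gives phi_{kk} iteratively:
  phi_{11} = rho(1)
  phi_{kk} = [rho(k) - sum_{j=1..k-1} phi_{k-1,j} rho(k-j)]
            / [1 - sum_{j=1..k-1} phi_{k-1,j} rho(j)],
  phi_{k,j} = phi_{k-1,j} - phi_{kk} phi_{k-1,k-j},  j = 1..k-1.
Step k = 1:
  phi_11 = rho(1) = 0.6566.
Step k = 2:
  phi_22 = [rho(2) - phi_11 rho(1)] / [1 - phi_11 rho(1)] = [0.589 - (0.6566)(0.6566)] / [1 - (0.6566)(0.6566)]
         = 0.15787644 / 0.56887644 = 0.277523.
  Update: phi_21 = phi_11 - phi_22 phi_11 = 0.6566 - (0.277523)(0.6566) = 0.474378.
Step k = 3:
  phi_33 = [rho(3) - phi_21 rho(2) - phi_22 rho(1)] / [1 - phi_21 rho(1) - phi_22 rho(2)]
    numerator   = 0.4322 - (0.474378)(0.589) - (0.277523)(0.6566) = -0.02943055
    denominator = 1 - (0.474378)(0.6566) - (0.277523)(0.589) = 0.52506206
  phi_33 = -0.02943055 / 0.52506206 = -0.0561.
Therefore phi_{33} = -0.0561.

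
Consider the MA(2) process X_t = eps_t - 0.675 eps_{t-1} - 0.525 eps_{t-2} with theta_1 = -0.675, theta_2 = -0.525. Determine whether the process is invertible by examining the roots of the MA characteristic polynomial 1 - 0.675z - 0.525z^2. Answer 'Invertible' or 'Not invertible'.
\text{Not invertible}

The MA(q) characteristic polynomial is P(z) = 1 - 0.675z - 0.525z^2.
Invertibility requires all roots to lie outside the unit circle, i.e. |z| > 1 for every root.
Set 1 + (-0.675) z + (-0.525) z^2 = 0, i.e. a z^2 + b z + c = 0 with a = -0.525, b = -0.675, c = 1.
Discriminant D = b^2 - 4ac = (-0.675)^2 - 4*(-0.525)*1 = 0.455625 - (-2.1) = 2.555625.
D >= 0, so the roots are real: z = (-b +/- sqrt(D)) / (2a) = (0.675 +/- 1.598632) / (-1.05).
  z_1 = (0.675 + 1.598632) / (-1.05) = -2.1654,   |z_1| = 2.1654.
  z_2 = (0.675 - 1.598632) / (-1.05) = 0.8796,   |z_2| = 0.8796.
Moduli of all roots: 2.1654, 0.8796.
All moduli strictly greater than 1? No.
Verdict: Not invertible.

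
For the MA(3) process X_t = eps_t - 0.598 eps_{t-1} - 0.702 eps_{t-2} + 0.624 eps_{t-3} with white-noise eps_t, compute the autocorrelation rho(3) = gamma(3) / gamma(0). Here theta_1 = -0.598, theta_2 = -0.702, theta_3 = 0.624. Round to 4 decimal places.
\rho(3) = 0.2786

For an MA(q) process with theta_0 = 1, the autocovariance is
  gamma(k) = sigma^2 * sum_{i=0..q-k} theta_i * theta_{i+k},
and rho(k) = gamma(k) / gamma(0). Sigma^2 cancels.
  numerator   = (1)*(0.624) = 0.624.
  denominator = (1)^2 + (-0.598)^2 + (-0.702)^2 + (0.624)^2 = 2.239784.
  rho(3) = 0.624 / 2.239784 = 0.2786.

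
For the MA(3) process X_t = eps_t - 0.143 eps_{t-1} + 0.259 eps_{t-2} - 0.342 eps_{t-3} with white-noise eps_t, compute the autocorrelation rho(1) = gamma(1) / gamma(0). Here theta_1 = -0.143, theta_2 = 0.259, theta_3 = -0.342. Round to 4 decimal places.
\rho(1) = -0.2230

For an MA(q) process with theta_0 = 1, the autocovariance is
  gamma(k) = sigma^2 * sum_{i=0..q-k} theta_i * theta_{i+k},
and rho(k) = gamma(k) / gamma(0). Sigma^2 cancels.
  numerator   = (1)*(-0.143) + (-0.143)*(0.259) + (0.259)*(-0.342) = -0.268615.
  denominator = (1)^2 + (-0.143)^2 + (0.259)^2 + (-0.342)^2 = 1.204494.
  rho(1) = -0.268615 / 1.204494 = -0.2230.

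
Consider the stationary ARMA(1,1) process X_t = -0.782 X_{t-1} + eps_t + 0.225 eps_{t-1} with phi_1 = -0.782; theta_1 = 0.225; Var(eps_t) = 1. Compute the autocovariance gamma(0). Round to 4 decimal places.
\gamma(0) = 1.7986

Multiply the model equation by X_{t-k} and take expectations. With theta_0 = psi_0 = 1 and psi_j the MA(infinity) weights, this gives
  gamma(k) - sum_i phi_i gamma(k-i) = c_k,
  c_k = sigma^2 * sum_{j=k..q} theta_j psi_{j-k}   (c_k = 0 for k > q),
using gamma(-m) = gamma(m).
psi-weights needed (psi_j = theta_j + sum_i phi_i psi_{j-i}):
  psi_1 = theta_1 + phi_1 = 0.225 + (-0.782) = -0.557
Right-hand sides:
  c_0 = sigma^2 (1 + theta_1 psi_1) = 1 * (1 + (0.225)(-0.557)) = 1 * 0.874675 = 0.874675
  c_1 = sigma^2 theta_1 = 1 * (0.225) = 0.225
  c_2 = 0
Equations for k = 0 and k = 1 (AR order 1):
  gamma(0) = phi_1 gamma(1) + c_0
  gamma(1) = phi_1 gamma(0) + c_1
Substituting the second into the first: gamma(0) (1 - phi_1^2) = c_0 + phi_1 c_1, so
  gamma(0) = (c_0 + phi_1 c_1) / (1 - phi_1^2) = (0.874675 + (-0.782)(0.225)) / (1 - (-0.782)^2) = 0.698725 / 0.388476 = 1.798631.
Therefore gamma(0) = 1.7986 (to 4 decimal places).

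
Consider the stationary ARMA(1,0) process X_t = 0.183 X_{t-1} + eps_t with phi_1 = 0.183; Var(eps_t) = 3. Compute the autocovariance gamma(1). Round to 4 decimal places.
\gamma(1) = 0.5680

Multiply the model equation by X_{t-k} and take expectations. With theta_0 = psi_0 = 1 and psi_j the MA(infinity) weights, this gives
  gamma(k) - sum_i phi_i gamma(k-i) = c_k,
  c_k = sigma^2 * sum_{j=k..q} theta_j psi_{j-k}   (c_k = 0 for k > q),
using gamma(-m) = gamma(m).
Pure AR (q = 0): c_0 = sigma^2 = 3, c_k = 0 for k >= 1.
Equations for k = 0 and k = 1 (AR order 1):
  gamma(0) = phi_1 gamma(1) + c_0
  gamma(1) = phi_1 gamma(0) + c_1
Substituting the second into the first: gamma(0) (1 - phi_1^2) = c_0 + phi_1 c_1, so
  gamma(0) = c_0 / (1 - phi_1^2) = 3 / (1 - (0.183)^2) = 3 / 0.966511 = 3.103948.
  gamma(1) = phi_1 gamma(0) = (0.183)(3.103948) = 0.568023.
Therefore gamma(1) = 0.5680 (to 4 decimal places).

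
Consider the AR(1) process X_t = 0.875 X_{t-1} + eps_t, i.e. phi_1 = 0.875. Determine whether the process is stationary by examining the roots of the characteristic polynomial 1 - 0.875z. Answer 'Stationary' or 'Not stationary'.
\text{Stationary}

The AR(p) characteristic polynomial is P(z) = 1 - 0.875z.
Stationarity requires all roots to lie outside the unit circle, i.e. |z| > 1 for every root.
This is linear in z: 1 + (-0.875) z = 0  =>  z = -1/(-0.875) = 1.142857,  |z| = 1.142857.
Moduli of all roots: 1.1429.
All moduli strictly greater than 1? Yes.
Verdict: Stationary.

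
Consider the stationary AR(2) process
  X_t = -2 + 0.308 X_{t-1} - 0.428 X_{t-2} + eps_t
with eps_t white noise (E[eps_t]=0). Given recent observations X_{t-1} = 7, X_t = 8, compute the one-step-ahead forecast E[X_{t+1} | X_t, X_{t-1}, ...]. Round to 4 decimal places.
E[X_{t+1} \mid \mathcal F_t] = -2.5320

For an AR(p) model X_t = c + sum_i phi_i X_{t-i} + eps_t, the
one-step-ahead conditional mean is
  E[X_{t+1} | X_t, ...] = c + sum_i phi_i X_{t+1-i}.
Substitute known values:
  E[X_{t+1} | ...] = -2 + (0.308) * (8) + (-0.428) * (7)
                   = -2.5320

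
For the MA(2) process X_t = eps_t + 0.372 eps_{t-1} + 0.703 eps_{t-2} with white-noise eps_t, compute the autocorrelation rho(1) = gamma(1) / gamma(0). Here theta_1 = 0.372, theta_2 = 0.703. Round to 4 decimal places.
\rho(1) = 0.3880

For an MA(q) process with theta_0 = 1, the autocovariance is
  gamma(k) = sigma^2 * sum_{i=0..q-k} theta_i * theta_{i+k},
and rho(k) = gamma(k) / gamma(0). Sigma^2 cancels.
  numerator   = (1)*(0.372) + (0.372)*(0.703) = 0.633516.
  denominator = (1)^2 + (0.372)^2 + (0.703)^2 = 1.632593.
  rho(1) = 0.633516 / 1.632593 = 0.3880.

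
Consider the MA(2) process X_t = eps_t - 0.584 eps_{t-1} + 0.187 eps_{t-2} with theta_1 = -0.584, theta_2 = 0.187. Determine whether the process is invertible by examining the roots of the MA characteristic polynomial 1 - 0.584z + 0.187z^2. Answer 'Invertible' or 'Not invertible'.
\text{Invertible}

The MA(q) characteristic polynomial is P(z) = 1 - 0.584z + 0.187z^2.
Invertibility requires all roots to lie outside the unit circle, i.e. |z| > 1 for every root.
Set 1 + (-0.584) z + (0.187) z^2 = 0, i.e. a z^2 + b z + c = 0 with a = 0.187, b = -0.584, c = 1.
Discriminant D = b^2 - 4ac = (-0.584)^2 - 4*(0.187)*1 = 0.341056 - (0.748) = -0.406944.
D < 0, so the roots are the complex-conjugate pair z = (-b +/- i sqrt(-D)) / (2a) = 1.5615 +/- 1.7057i.
For a conjugate pair |z|^2 = z * conj(z) = (product of roots) = c/a = 1/(0.187) = 5.347594, so |z| = sqrt(5.347594) = 2.3125 for both roots.
Moduli of all roots: 2.3125, 2.3125.
All moduli strictly greater than 1? Yes.
Verdict: Invertible.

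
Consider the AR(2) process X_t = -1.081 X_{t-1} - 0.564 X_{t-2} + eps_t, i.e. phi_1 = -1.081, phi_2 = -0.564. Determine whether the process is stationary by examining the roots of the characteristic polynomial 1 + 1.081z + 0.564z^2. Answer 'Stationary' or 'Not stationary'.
\text{Stationary}

The AR(p) characteristic polynomial is P(z) = 1 + 1.081z + 0.564z^2.
Stationarity requires all roots to lie outside the unit circle, i.e. |z| > 1 for every root.
Set 1 + (1.081) z + (0.564) z^2 = 0, i.e. a z^2 + b z + c = 0 with a = 0.564, b = 1.081, c = 1.
Discriminant D = b^2 - 4ac = (1.081)^2 - 4*(0.564)*1 = 1.168561 - (2.256) = -1.087439.
D < 0, so the roots are the complex-conjugate pair z = (-b +/- i sqrt(-D)) / (2a) = -0.9583 +/- 0.9245i.
For a conjugate pair |z|^2 = z * conj(z) = (product of roots) = c/a = 1/(0.564) = 1.77305, so |z| = sqrt(1.77305) = 1.3316 for both roots.
Moduli of all roots: 1.3316, 1.3316.
All moduli strictly greater than 1? Yes.
Verdict: Stationary.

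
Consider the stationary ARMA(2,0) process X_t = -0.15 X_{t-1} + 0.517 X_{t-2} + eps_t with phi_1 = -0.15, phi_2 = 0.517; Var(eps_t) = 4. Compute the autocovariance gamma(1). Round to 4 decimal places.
\gamma(1) = -1.8764

Multiply the model equation by X_{t-k} and take expectations. With theta_0 = psi_0 = 1 and psi_j the MA(infinity) weights, this gives
  gamma(k) - sum_i phi_i gamma(k-i) = c_k,
  c_k = sigma^2 * sum_{j=k..q} theta_j psi_{j-k}   (c_k = 0 for k > q),
using gamma(-m) = gamma(m).
Pure AR (q = 0): c_0 = sigma^2 = 4, c_k = 0 for k >= 1.
Equations for k = 0, 1, 2 (AR order 2, c_2 = 0):
  (E0) gamma(0) = phi_1 gamma(1) + phi_2 gamma(2) + c_0
  (E1) gamma(1) = phi_1 gamma(0) + phi_2 gamma(1) + c_1
  (E2) gamma(2) = phi_1 gamma(1) + phi_2 gamma(0)
From (E1): gamma(1) = A gamma(0) + B with
  A = phi_1 / (1 - phi_2) = -0.15 / 0.483 = -0.310559,   B = c_1 / (1 - phi_2) = 0 / 0.483 = 0.
Insert (E2) into (E0): gamma(0) (1 - phi_2^2) = phi_1 (1 + phi_2) gamma(1) + c_0.
  phi_1 (1 + phi_2) = (-0.15)(1.517) = -0.22755,   1 - phi_2^2 = 0.732711.
Replace gamma(1) by A gamma(0) + B and collect gamma(0):
  gamma(0) [0.732711 - (-0.22755)(-0.310559)] = c_0 = 4
  gamma(0) * 0.662043 = 4
  gamma(0) = 4 / 0.662043 = 6.041901.
  gamma(1) = A gamma(0) = (-0.310559)(6.041901) = -1.876367.
Therefore gamma(1) = -1.8764 (to 4 decimal places).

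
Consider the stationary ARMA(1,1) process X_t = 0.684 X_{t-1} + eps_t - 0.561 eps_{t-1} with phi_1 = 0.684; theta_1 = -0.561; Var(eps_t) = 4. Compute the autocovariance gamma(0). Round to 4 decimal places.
\gamma(0) = 4.1137

Multiply the model equation by X_{t-k} and take expectations. With theta_0 = psi_0 = 1 and psi_j the MA(infinity) weights, this gives
  gamma(k) - sum_i phi_i gamma(k-i) = c_k,
  c_k = sigma^2 * sum_{j=k..q} theta_j psi_{j-k}   (c_k = 0 for k > q),
using gamma(-m) = gamma(m).
psi-weights needed (psi_j = theta_j + sum_i phi_i psi_{j-i}):
  psi_1 = theta_1 + phi_1 = -0.561 + (0.684) = 0.123
Right-hand sides:
  c_0 = sigma^2 (1 + theta_1 psi_1) = 4 * (1 + (-0.561)(0.123)) = 4 * 0.930997 = 3.723988
  c_1 = sigma^2 theta_1 = 4 * (-0.561) = -2.244
  c_2 = 0
Equations for k = 0 and k = 1 (AR order 1):
  gamma(0) = phi_1 gamma(1) + c_0
  gamma(1) = phi_1 gamma(0) + c_1
Substituting the second into the first: gamma(0) (1 - phi_1^2) = c_0 + phi_1 c_1, so
  gamma(0) = (c_0 + phi_1 c_1) / (1 - phi_1^2) = (3.723988 + (0.684)(-2.244)) / (1 - (0.684)^2) = 2.189092 / 0.532144 = 4.113721.
Therefore gamma(0) = 4.1137 (to 4 decimal places).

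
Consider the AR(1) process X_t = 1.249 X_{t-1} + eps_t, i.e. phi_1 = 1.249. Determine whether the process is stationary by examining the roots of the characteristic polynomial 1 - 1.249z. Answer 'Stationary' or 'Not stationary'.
\text{Not stationary}

The AR(p) characteristic polynomial is P(z) = 1 - 1.249z.
Stationarity requires all roots to lie outside the unit circle, i.e. |z| > 1 for every root.
This is linear in z: 1 + (-1.249) z = 0  =>  z = -1/(-1.249) = 0.800641,  |z| = 0.800641.
Moduli of all roots: 0.8006.
All moduli strictly greater than 1? No.
Verdict: Not stationary.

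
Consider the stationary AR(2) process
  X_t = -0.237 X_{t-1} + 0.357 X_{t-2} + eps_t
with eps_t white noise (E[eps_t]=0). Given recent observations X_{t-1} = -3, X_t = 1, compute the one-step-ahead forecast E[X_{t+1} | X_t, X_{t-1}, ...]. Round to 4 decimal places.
E[X_{t+1} \mid \mathcal F_t] = -1.3080

For an AR(p) model X_t = c + sum_i phi_i X_{t-i} + eps_t, the
one-step-ahead conditional mean is
  E[X_{t+1} | X_t, ...] = c + sum_i phi_i X_{t+1-i}.
Substitute known values:
  E[X_{t+1} | ...] = (-0.237) * (1) + (0.357) * (-3)
                   = -1.3080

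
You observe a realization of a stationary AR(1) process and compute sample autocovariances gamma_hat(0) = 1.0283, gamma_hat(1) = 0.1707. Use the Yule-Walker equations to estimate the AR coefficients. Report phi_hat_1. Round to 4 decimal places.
\hat\phi_{1} = 0.1660

The Yule-Walker equations for an AR(p) process read, in matrix form,
  Gamma_p phi = r_p,   with   (Gamma_p)_{ij} = gamma(|i - j|),
                       (r_p)_i = gamma(i),   i,j = 1..p.
Substitute the sample gammas (Toeplitz matrix and right-hand side of size 1):
  Gamma_p = [[1.0283]]
  r_p     = [0.1707]
With p = 1 this is the single equation gamma(0) phi_1 = gamma(1):
  phi_hat_1 = gamma(1) / gamma(0) = 0.1707 / 1.0283 = 0.1660.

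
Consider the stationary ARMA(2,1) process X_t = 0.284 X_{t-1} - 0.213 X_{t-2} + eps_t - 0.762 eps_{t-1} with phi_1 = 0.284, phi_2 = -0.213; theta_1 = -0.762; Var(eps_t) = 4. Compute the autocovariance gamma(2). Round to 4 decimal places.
\gamma(2) = -1.5085

Multiply the model equation by X_{t-k} and take expectations. With theta_0 = psi_0 = 1 and psi_j the MA(infinity) weights, this gives
  gamma(k) - sum_i phi_i gamma(k-i) = c_k,
  c_k = sigma^2 * sum_{j=k..q} theta_j psi_{j-k}   (c_k = 0 for k > q),
using gamma(-m) = gamma(m).
psi-weights needed (psi_j = theta_j + sum_i phi_i psi_{j-i}):
  psi_1 = theta_1 + phi_1 = -0.762 + (0.284) = -0.478
Right-hand sides:
  c_0 = sigma^2 (1 + theta_1 psi_1) = 4 * (1 + (-0.762)(-0.478)) = 4 * 1.364236 = 5.456944
  c_1 = sigma^2 theta_1 = 4 * (-0.762) = -3.048
  c_2 = 0
Equations for k = 0, 1, 2 (AR order 2, c_2 = 0):
  (E0) gamma(0) = phi_1 gamma(1) + phi_2 gamma(2) + c_0
  (E1) gamma(1) = phi_1 gamma(0) + phi_2 gamma(1) + c_1
  (E2) gamma(2) = phi_1 gamma(1) + phi_2 gamma(0)
From (E1): gamma(1) = A gamma(0) + B with
  A = phi_1 / (1 - phi_2) = 0.284 / 1.213 = 0.23413,   B = c_1 / (1 - phi_2) = -3.048 / 1.213 = -2.512778.
Insert (E2) into (E0): gamma(0) (1 - phi_2^2) = phi_1 (1 + phi_2) gamma(1) + c_0.
  phi_1 (1 + phi_2) = (0.284)(0.787) = 0.223508,   1 - phi_2^2 = 0.954631.
Replace gamma(1) by A gamma(0) + B and collect gamma(0):
  gamma(0) [0.954631 - (0.223508)(0.23413)] = (0.223508)(-2.512778) + 5.456944
  gamma(0) * 0.902301 = 4.895318
  gamma(0) = 4.895318 / 0.902301 = 5.425371.
  gamma(1) = A gamma(0) + B = (0.23413)(5.425371) + (-2.512778) = -1.242535.
  gamma(2) = phi_1 gamma(1) + phi_2 gamma(0) = (0.284)(-1.242535) + (-0.213)(5.425371) = -1.508484.
Therefore gamma(2) = -1.5085 (to 4 decimal places).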